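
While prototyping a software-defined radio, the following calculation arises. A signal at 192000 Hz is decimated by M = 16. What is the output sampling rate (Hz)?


Decimation reduces the sample rate:
fs_out = fs_in / M
       = 192000 / 16
       = 12000.0 Hz

12000.0 Hz


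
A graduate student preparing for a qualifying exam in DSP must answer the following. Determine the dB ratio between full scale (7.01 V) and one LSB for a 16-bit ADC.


Dynamic range from full-scale to LSB:
V_min = V_max / 2^bits = 7.01 / 2^16
DR = 20 * log10(V_max / V_min)
   = 20 * log10(2^16)
   = 20 * 16 * log10(2)
   = 96.33 dB

96.33 dB


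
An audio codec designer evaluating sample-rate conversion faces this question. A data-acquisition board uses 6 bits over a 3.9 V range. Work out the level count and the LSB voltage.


Step 1 — number of quantization levels:
L = 2^N = 2^6 = 64

Step 2 — LSB step size:
delta = Vfs / L
      = 3.9 / 64
      = 0.0609375 V

Levels = 64; step size = 0.0609375 V


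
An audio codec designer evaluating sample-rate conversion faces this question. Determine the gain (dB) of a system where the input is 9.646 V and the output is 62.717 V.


Voltage gain in dB:
G = 20 * log10(Vout / Vin)
  = 20 * log10(62.717 / 9.646)
  = 20 * log10(6.501866)
  = 20 * 0.813038
  = 16.26 dB

16.26 dB


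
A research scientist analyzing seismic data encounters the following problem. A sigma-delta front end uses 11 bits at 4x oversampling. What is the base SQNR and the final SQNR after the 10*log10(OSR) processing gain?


Step 1 — baseline SQNR at Nyquist:
SQNR_base = 6.02*N + 1.76
          = 6.02*11 + 1.76
          = 67.98 dB

Step 2 — oversampling processing gain:
G = 10*log10(OSR) = 10*log10(4) = 6.02 dB

Step 3 — total:
SQNR_total = 67.98 + 6.02 = 74.0 dB

Base SQNR = 67.98 dB; oversampled SQNR = 74.0 dB


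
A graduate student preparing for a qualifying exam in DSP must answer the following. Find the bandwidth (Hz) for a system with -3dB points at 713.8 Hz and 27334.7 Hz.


Bandwidth is the difference of -3dB frequencies:
BW = f_high - f_low
   = 27334.7 - 713.8
   = 26620.9 Hz

26620.9 Hz


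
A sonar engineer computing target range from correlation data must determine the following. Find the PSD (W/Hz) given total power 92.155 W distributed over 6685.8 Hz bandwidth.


Power spectral density:
PSD = P / BW
    = 92.155 / 6685.8
    = 0.01378369 W/Hz

0.01378369 W/Hz


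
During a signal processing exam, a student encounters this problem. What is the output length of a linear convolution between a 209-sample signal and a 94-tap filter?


Linear convolution output length:
L = N + M - 1
  = 209 + 94 - 1
  = 302 samples

302


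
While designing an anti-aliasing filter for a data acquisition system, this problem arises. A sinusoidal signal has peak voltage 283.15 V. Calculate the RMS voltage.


RMS voltage for a sinusoidal waveform:
V_rms = V_peak / sqrt(2)
      = 283.15 / 1.414214
      = 200.217 V

200.217 V


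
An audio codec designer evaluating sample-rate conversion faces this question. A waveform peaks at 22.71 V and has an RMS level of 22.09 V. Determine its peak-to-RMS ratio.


Crest factor is the ratio of peak to RMS:
CF = V_peak / V_rms
   = 22.71 / 22.09
   = 1.0281

1.0281


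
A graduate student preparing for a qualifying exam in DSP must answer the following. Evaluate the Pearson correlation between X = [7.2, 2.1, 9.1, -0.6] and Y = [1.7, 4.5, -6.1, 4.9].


Pearson correlation coefficient (population):
r = cov(X,Y) / (std(X) * std(Y))
Mean X = 4.45, Mean Y = 1.25
Cov(X,Y) = -14.7525
Std(X) = 3.879755, Std(Y) = 4.418993
r = -0.8605

-0.8605


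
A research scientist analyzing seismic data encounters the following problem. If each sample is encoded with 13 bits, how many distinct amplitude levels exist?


Number of quantization levels = 2^N
= 2^13
= 8192

8192


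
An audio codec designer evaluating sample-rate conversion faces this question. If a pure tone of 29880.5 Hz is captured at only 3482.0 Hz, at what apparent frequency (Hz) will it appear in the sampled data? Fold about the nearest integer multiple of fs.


Compute the nearest integer multiple of fs to the signal:
n = round(29880.5 / 3482.0) = 9
f_alias = |29880.5 - 9 * 3482.0|
        = |29880.5 - 31338.0|
        = 1457.5 Hz

1457.5


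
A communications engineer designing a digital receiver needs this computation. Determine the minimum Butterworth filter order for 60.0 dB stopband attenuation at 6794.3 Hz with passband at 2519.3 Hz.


Butterworth filter order formula:
n = log10(10^(A/10) - 1) / (2 * log10(f_stop/f_pass))
10^(60.0/10) - 1 = 999999.0
f_stop/f_pass = 6794.3 / 2519.3 = 2.6969
n = 6.9627 -> ceil = 7

7


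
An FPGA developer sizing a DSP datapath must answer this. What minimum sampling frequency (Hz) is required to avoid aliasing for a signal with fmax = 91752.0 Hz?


The Nyquist rate is twice the maximum frequency component.
fs_min = 2 * fmax
      = 2 * 91752.0
      = 183504.0 Hz

183504.0


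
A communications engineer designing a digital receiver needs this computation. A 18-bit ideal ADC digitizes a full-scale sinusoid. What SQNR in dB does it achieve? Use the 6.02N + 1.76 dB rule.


Theoretical SNR for a full-scale sinusoid:
SNR = 6.02 * N + 1.76
    = 6.02 * 18 + 1.76
    = 108.36 + 1.76
    = 110.12 dB

110.12 dB


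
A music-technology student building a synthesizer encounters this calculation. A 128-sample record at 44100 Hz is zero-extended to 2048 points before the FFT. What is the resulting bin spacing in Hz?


Frequency resolution after zero-padding:
N_padded = 128 * 16 = 2048
df = fs / N_padded
   = 44100 / 2048
   = 21.5332 Hz

21.5332 Hz


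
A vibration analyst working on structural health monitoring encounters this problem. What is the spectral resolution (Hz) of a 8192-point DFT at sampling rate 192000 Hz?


DFT frequency resolution:
df = fs / N
   = 192000 / 8192
   = 23.4375 Hz

23.4375 Hz


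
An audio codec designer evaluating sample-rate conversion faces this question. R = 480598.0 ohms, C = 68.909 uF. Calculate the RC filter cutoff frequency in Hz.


Cutoff frequency of a first-order RC filter:
fc = 1 / (2 * pi * R * C)
C = 68.909 uF = 6.8909e-05 F
fc = 1 / (2 * pi * 480598.0 * 6.8909e-05)
   = 1 / 208.08356271334
   = 0.004806 Hz

0.004806 Hz


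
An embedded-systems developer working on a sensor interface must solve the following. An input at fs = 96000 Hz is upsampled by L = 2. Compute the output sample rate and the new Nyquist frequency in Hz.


Step 1 — output sample rate after interpolation by L:
fs_out = L * fs_in = 2 * 96000 = 192000 Hz

Step 2 — Nyquist frequency of the output stream:
f_Nyq = fs_out / 2 = 192000 / 2 = 96000.0 Hz

fs_out = 192000 Hz; f_Nyquist = 96000.0 Hz


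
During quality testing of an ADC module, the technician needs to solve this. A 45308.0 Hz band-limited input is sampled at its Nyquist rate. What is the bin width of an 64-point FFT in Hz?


Step 1 — Nyquist sampling rate:
fs = 2 * fmax = 2 * 45308.0 = 90616.0 Hz

Step 2 — DFT bin spacing:
df = fs / N = 90616.0 / 64 = 1415.875 Hz

1415.875 Hz


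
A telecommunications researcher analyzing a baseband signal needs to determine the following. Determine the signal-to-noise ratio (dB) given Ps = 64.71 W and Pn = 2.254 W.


SNR in decibels:
SNR = 10 * log10(Ps / Pn)
    = 10 * log10(64.71 / 2.254)
    = 10 * log10(28.709)
    = 10 * 1.458
    = 14.58 dB

14.58 dB


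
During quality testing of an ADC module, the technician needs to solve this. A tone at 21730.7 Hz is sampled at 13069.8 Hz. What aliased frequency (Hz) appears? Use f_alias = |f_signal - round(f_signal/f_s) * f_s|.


Compute the nearest integer multiple of fs to the signal:
n = round(21730.7 / 13069.8) = 2
f_alias = |21730.7 - 2 * 13069.8|
        = |21730.7 - 26139.6|
        = 4408.9 Hz

4408.9


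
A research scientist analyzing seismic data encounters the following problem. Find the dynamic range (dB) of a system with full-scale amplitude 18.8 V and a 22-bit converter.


Dynamic range from full-scale to LSB:
V_min = V_max / 2^bits = 18.8 / 2^22
DR = 20 * log10(V_max / V_min)
   = 20 * log10(2^22)
   = 20 * 22 * log10(2)
   = 132.45 dB

132.45 dB


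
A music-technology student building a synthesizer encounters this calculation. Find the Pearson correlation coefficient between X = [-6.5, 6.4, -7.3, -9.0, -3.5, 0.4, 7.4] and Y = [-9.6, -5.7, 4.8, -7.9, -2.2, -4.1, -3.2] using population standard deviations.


Pearson correlation coefficient (population):
r = cov(X,Y) / (std(X) * std(Y))
Mean X = -1.7286, Mean Y = -3.9857
Cov(X,Y) = -0.552449
Std(X) = 6.138337, Std(Y) = 4.322509
r = -0.0208

-0.0208


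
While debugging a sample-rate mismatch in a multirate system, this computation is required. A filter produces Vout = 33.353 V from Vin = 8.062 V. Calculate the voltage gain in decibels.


Voltage gain in dB:
G = 20 * log10(Vout / Vin)
  = 20 * log10(33.353 / 8.062)
  = 20 * log10(4.137063)
  = 20 * 0.616692
  = 12.33 dB

12.33 dB


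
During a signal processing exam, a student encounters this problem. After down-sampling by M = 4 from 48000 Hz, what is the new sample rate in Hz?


Decimation reduces the sample rate:
fs_out = fs_in / M
       = 48000 / 4
       = 12000.0 Hz

12000.0 Hz


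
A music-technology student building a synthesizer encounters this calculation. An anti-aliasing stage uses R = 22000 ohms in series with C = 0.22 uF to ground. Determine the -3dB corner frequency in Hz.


Cutoff frequency of a first-order RC filter:
fc = 1 / (2 * pi * R * C)
C = 0.22 uF = 2.2e-07 F
fc = 1 / (2 * pi * 22000 * 2.2e-07)
   = 1 / 0.030410616886749
   = 32.883253 Hz

32.883253 Hz


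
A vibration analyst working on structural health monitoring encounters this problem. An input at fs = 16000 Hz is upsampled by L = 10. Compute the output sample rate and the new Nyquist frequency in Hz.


Step 1 — output sample rate after interpolation by L:
fs_out = L * fs_in = 10 * 16000 = 160000 Hz

Step 2 — Nyquist frequency of the output stream:
f_Nyq = fs_out / 2 = 160000 / 2 = 80000.0 Hz

fs_out = 160000 Hz; f_Nyquist = 80000.0 Hz


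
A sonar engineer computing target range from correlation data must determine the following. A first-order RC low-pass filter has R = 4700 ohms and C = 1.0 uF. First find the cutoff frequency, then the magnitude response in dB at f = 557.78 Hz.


Step 1 — cutoff frequency:
fc = 1 / (2*pi*R*C)
C = 1.0 uF = 1e-06 F
fc = 1 / (2*pi*4700*1e-06)
   = 33.8628 Hz

Step 2 — magnitude at f = 557.78 Hz:
|H(f)| = 1 / sqrt(1 + (f/fc)^2)
f/fc = 557.78 / 33.8628 = 16.471763
|H| = 1 / sqrt(1 + 271.318976) = 0.0605984
|H|_dB = 20*log10(0.0605984) = -24.35 dB

fc = 33.8628 Hz; |H(557.78 Hz)| = -24.35 dB


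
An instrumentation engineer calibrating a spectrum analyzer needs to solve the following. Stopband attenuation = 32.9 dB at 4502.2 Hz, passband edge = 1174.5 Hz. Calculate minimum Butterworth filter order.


Butterworth filter order formula:
n = log10(10^(A/10) - 1) / (2 * log10(f_stop/f_pass))
10^(32.9/10) - 1 = 1948.8446
f_stop/f_pass = 4502.2 / 1174.5 = 3.8333
n = 2.8187 -> ceil = 3

3


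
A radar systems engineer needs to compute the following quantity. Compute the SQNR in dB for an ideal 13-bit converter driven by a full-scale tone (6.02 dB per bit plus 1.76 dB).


Theoretical SNR for a full-scale sinusoid:
SNR = 6.02 * N + 1.76
    = 6.02 * 13 + 1.76
    = 78.26 + 1.76
    = 80.02 dB

80.02 dB


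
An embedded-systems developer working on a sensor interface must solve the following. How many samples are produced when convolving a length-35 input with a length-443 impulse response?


Linear convolution output length:
L = N + M - 1
  = 35 + 443 - 1
  = 477 samples

477


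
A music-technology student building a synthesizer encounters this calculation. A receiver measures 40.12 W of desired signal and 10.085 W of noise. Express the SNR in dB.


SNR in decibels:
SNR = 10 * log10(Ps / Pn)
    = 10 * log10(40.12 / 10.085)
    = 10 * log10(3.9782)
    = 10 * 0.5997
    = 6.0 dB

6.0 dB


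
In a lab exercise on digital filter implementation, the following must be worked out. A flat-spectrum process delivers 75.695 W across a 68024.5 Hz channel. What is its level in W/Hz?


Power spectral density:
PSD = P / BW
    = 75.695 / 68024.5
    = 0.00111276 W/Hz

0.00111276 W/Hz


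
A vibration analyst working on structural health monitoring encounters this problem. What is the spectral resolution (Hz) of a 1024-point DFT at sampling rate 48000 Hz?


DFT frequency resolution:
df = fs / N
   = 48000 / 1024
   = 46.875 Hz

46.875 Hz


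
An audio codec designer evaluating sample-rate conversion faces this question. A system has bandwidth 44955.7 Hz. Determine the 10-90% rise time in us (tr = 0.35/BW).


Rise time from bandwidth relationship:
tr = 0.35 / BW
   = 0.35 / 44955.7
   = 7.785442113e-06 s
   = 7.7854 us

7.7854 us


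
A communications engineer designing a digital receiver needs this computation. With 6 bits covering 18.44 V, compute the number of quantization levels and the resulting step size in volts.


Step 1 — number of quantization levels:
L = 2^N = 2^6 = 64

Step 2 — LSB step size:
delta = Vfs / L
      = 18.44 / 64
      = 0.288125 V

Levels = 64; step size = 0.288125 V


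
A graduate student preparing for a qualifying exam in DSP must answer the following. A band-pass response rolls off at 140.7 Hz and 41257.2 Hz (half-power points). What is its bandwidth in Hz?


Bandwidth is the difference of -3dB frequencies:
BW = f_high - f_low
   = 41257.2 - 140.7
   = 41116.5 Hz

41116.5 Hz


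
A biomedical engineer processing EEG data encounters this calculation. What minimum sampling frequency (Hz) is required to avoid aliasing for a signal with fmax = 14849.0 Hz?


The Nyquist rate is twice the maximum frequency component.
fs_min = 2 * fmax
      = 2 * 14849.0
      = 29698.0 Hz

29698.0


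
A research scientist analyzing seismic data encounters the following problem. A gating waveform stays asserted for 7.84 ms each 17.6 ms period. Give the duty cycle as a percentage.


Duty cycle as a percentage:
DC = (t_on / T) * 100
   = (7.84 / 17.6) * 100
   = 0.445455 * 100
   = 44.55 %

44.55 %


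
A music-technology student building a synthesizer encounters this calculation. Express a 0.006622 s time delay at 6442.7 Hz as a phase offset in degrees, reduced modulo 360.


Phase shift from frequency and time delay:
phi = 360 * f * t_delay
    = 360 * 6442.7 * 0.006622
    = 15358.88 degrees
    mod 360 = 238.88 degrees

238.88 degrees


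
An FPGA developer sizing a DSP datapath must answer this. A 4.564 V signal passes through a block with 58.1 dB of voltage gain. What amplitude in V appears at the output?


Output voltage from dB gain:
V_out = V_in * 10^(gain_dB / 20)
      = 4.564 * 10^(58.1 / 20)
      = 4.564 * 803.526122
      = 3667.2932 V

3667.2932 V


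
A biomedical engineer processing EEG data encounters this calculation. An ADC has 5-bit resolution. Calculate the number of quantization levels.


Number of quantization levels = 2^N
= 2^5
= 32

32


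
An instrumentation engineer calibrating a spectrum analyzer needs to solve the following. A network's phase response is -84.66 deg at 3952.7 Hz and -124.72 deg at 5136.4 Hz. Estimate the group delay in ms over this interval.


Group delay from phase difference:
tau = -d(phi)/d(omega)
d(phi) = -40.06 deg = -0.699179 rad
d(omega) = 2*pi*(5136.4 - 3952.7) = 7437.4064 rad/s
tau = -(-0.699179) / 7437.4064
    = 0.094 ms

0.094 ms


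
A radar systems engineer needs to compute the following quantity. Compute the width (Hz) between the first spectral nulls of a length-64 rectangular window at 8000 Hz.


Main lobe width for a rectangular window:
Width = 2 * fs / N
      = 2 * 8000 / 64
      = 16000 / 64
      = 250.0 Hz

250.0 Hz


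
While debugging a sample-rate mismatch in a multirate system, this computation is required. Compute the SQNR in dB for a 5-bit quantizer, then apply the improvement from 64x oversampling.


Step 1 — baseline SQNR at Nyquist:
SQNR_base = 6.02*N + 1.76
          = 6.02*5 + 1.76
          = 31.86 dB

Step 2 — oversampling processing gain:
G = 10*log10(OSR) = 10*log10(64) = 18.06 dB

Step 3 — total:
SQNR_total = 31.86 + 18.06 = 49.92 dB

Base SQNR = 31.86 dB; oversampled SQNR = 49.92 dB


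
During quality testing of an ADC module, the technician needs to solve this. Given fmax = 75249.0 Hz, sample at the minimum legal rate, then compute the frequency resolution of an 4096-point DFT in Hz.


Step 1 — Nyquist sampling rate:
fs = 2 * fmax = 2 * 75249.0 = 150498.0 Hz

Step 2 — DFT bin spacing:
df = fs / N = 150498.0 / 4096 = 36.7427 Hz

36.7427 Hz


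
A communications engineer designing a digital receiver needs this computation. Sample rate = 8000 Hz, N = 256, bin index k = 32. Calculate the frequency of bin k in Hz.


Frequency of DFT bin k:
f_k = k * fs / N
    = 32 * 8000 / 256
    = 256000 / 256
    = 1000.0 Hz

1000.0 Hz


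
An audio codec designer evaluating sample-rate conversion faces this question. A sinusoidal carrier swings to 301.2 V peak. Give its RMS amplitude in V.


RMS voltage for a sinusoidal waveform:
V_rms = V_peak / sqrt(2)
      = 301.2 / 1.414214
      = 212.981 V

212.981 V


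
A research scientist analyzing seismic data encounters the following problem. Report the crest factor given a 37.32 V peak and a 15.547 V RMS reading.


Crest factor is the ratio of peak to RMS:
CF = V_peak / V_rms
   = 37.32 / 15.547
   = 2.4005

2.4005


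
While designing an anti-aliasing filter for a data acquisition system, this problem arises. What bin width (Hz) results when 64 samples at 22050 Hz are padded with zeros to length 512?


Frequency resolution after zero-padding:
N_padded = 64 * 8 = 512
df = fs / N_padded
   = 22050 / 512
   = 43.0664 Hz

43.0664 Hz


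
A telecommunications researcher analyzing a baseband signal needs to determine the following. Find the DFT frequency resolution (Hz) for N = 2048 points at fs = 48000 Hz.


DFT frequency resolution:
df = fs / N
   = 48000 / 2048
   = 23.4375 Hz

23.4375 Hz


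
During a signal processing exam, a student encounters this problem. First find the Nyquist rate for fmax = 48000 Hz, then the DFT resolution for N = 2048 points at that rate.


Step 1 — Nyquist sampling rate:
fs = 2 * fmax = 2 * 48000 = 96000 Hz

Step 2 — DFT bin spacing:
df = fs / N = 96000 / 2048 = 46.875 Hz

46.875 Hz


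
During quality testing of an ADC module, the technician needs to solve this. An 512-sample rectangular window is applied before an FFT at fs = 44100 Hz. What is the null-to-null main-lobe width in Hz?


Main lobe width for a rectangular window:
Width = 2 * fs / N
      = 2 * 44100 / 512
      = 88200 / 512
      = 172.266 Hz

172.266 Hz


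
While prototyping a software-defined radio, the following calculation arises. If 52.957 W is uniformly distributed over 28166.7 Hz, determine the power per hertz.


Power spectral density:
PSD = P / BW
    = 52.957 / 28166.7
    = 0.00188013 W/Hz

0.00188013 W/Hz


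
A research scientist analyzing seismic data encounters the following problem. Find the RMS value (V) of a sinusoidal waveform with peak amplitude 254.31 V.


RMS voltage for a sinusoidal waveform:
V_rms = V_peak / sqrt(2)
      = 254.31 / 1.414214
      = 179.824 V

179.824 V


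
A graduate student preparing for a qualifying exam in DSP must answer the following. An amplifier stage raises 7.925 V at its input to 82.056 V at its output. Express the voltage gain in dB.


Voltage gain in dB:
G = 20 * log10(Vout / Vin)
  = 20 * log10(82.056 / 7.925)
  = 20 * log10(10.354069)
  = 20 * 1.015111
  = 20.3 dB

20.3 dB


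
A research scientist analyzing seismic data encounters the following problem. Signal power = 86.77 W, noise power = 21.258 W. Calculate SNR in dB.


SNR in decibels:
SNR = 10 * log10(Ps / Pn)
    = 10 * log10(86.77 / 21.258)
    = 10 * log10(4.0818)
    = 10 * 0.6108
    = 6.11 dB

6.11 dB


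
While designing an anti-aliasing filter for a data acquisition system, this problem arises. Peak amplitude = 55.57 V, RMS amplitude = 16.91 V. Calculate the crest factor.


Crest factor is the ratio of peak to RMS:
CF = V_peak / V_rms
   = 55.57 / 16.91
   = 3.2862

3.2862


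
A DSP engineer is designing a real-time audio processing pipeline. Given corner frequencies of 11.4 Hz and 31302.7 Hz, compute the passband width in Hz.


Bandwidth is the difference of -3dB frequencies:
BW = f_high - f_low
   = 31302.7 - 11.4
   = 31291.3 Hz

31291.3 Hz


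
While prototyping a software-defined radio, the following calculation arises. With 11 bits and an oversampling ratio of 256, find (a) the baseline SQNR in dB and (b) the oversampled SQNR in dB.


Step 1 — baseline SQNR at Nyquist:
SQNR_base = 6.02*N + 1.76
          = 6.02*11 + 1.76
          = 67.98 dB

Step 2 — oversampling processing gain:
G = 10*log10(OSR) = 10*log10(256) = 24.08 dB

Step 3 — total:
SQNR_total = 67.98 + 24.08 = 92.06 dB

Base SQNR = 67.98 dB; oversampled SQNR = 92.06 dB


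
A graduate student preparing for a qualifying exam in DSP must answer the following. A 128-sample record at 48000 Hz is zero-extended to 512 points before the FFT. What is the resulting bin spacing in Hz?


Frequency resolution after zero-padding:
N_padded = 128 * 4 = 512
df = fs / N_padded
   = 48000 / 512
   = 93.75 Hz

93.75 Hz


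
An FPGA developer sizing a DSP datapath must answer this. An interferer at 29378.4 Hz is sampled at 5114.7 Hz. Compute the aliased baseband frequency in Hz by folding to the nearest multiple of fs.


Compute the nearest integer multiple of fs to the signal:
n = round(29378.4 / 5114.7) = 6
f_alias = |29378.4 - 6 * 5114.7|
        = |29378.4 - 30688.2|
        = 1309.8 Hz

1309.8


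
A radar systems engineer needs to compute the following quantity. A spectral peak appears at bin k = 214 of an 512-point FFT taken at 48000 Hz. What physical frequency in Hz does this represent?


Frequency of DFT bin k:
f_k = k * fs / N
    = 214 * 48000 / 512
    = 10272000 / 512
    = 20062.5 Hz

20062.5 Hz


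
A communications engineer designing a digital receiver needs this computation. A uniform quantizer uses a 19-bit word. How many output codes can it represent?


Number of quantization levels = 2^N
= 2^19
= 524288

524288


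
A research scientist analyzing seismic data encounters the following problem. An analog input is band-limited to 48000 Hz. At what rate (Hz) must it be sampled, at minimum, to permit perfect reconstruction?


The Nyquist rate is twice the maximum frequency component.
fs_min = 2 * fmax
      = 2 * 48000
      = 96000 Hz

96000


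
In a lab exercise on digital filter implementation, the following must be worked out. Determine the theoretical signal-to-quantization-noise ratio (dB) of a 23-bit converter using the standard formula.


Theoretical SNR for a full-scale sinusoid:
SNR = 6.02 * N + 1.76
    = 6.02 * 23 + 1.76
    = 138.46 + 1.76
    = 140.22 dB

140.22 dB


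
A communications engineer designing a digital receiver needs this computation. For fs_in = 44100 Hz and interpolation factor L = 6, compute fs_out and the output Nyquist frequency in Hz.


Step 1 — output sample rate after interpolation by L:
fs_out = L * fs_in = 6 * 44100 = 264600 Hz

Step 2 — Nyquist frequency of the output stream:
f_Nyq = fs_out / 2 = 264600 / 2 = 132300.0 Hz

fs_out = 264600 Hz; f_Nyquist = 132300.0 Hz


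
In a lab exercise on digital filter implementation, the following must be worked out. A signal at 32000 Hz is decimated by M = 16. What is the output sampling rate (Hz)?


Decimation reduces the sample rate:
fs_out = fs_in / M
       = 32000 / 16
       = 2000.0 Hz

2000.0 Hz


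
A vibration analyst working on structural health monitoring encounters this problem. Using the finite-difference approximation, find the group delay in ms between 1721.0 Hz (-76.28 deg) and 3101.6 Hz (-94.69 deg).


Group delay from phase difference:
tau = -d(phi)/d(omega)
d(phi) = -18.41 deg = -0.321315 rad
d(omega) = 2*pi*(3101.6 - 1721.0) = 8674.5656 rad/s
tau = -(-0.321315) / 8674.5656
    = 0.037 ms

0.037 ms


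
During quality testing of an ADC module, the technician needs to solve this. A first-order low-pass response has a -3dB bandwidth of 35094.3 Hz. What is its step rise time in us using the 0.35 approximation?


Rise time from bandwidth relationship:
tr = 0.35 / BW
   = 0.35 / 35094.3
   = 9.97312954e-06 s
   = 9.9731 us

9.9731 us


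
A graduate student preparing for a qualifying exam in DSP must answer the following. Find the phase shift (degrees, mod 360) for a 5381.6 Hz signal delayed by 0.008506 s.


Phase shift from frequency and time delay:
phi = 360 * f * t_delay
    = 360 * 5381.6 * 0.008506
    = 16479.32 degrees
    mod 360 = 279.32 degrees

279.32 degrees


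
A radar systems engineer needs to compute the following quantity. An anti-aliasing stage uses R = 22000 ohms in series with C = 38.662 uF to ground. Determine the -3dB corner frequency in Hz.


Cutoff frequency of a first-order RC filter:
fc = 1 / (2 * pi * R * C)
C = 38.662 uF = 3.8662e-05 F
fc = 1 / (2 * pi * 22000 * 3.8662e-05)
   = 1 / 5.3442512276159
   = 0.187117 Hz

0.187117 Hz


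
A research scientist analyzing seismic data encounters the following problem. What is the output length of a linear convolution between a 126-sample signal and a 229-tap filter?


Linear convolution output length:
L = N + M - 1
  = 126 + 229 - 1
  = 354 samples

354


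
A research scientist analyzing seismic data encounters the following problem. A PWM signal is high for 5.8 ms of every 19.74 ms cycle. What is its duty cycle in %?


Duty cycle as a percentage:
DC = (t_on / T) * 100
   = (5.8 / 19.74) * 100
   = 0.29382 * 100
   = 29.38 %

29.38 %


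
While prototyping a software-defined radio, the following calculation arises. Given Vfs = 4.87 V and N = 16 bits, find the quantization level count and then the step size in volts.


Step 1 — number of quantization levels:
L = 2^N = 2^16 = 65536

Step 2 — LSB step size:
delta = Vfs / L
      = 4.87 / 65536
      = 7.431e-05 V

Levels = 65536; step size = 7.431e-05 V


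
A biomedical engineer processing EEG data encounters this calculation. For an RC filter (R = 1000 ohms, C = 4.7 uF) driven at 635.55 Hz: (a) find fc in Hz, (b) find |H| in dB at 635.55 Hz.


Step 1 — cutoff frequency:
fc = 1 / (2*pi*R*C)
C = 4.7 uF = 4.7e-06 F
fc = 1 / (2*pi*1000*4.7e-06)
   = 33.8628 Hz

Step 2 — magnitude at f = 635.55 Hz:
|H(f)| = 1 / sqrt(1 + (f/fc)^2)
f/fc = 635.55 / 33.8628 = 18.768383
|H| = 1 / sqrt(1 + 352.2522) = 0.0532056
|H|_dB = 20*log10(0.0532056) = -25.48 dB

fc = 33.8628 Hz; |H(635.55 Hz)| = -25.48 dB


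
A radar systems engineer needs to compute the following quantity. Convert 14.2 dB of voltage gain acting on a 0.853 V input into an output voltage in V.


Output voltage from dB gain:
V_out = V_in * 10^(gain_dB / 20)
      = 0.853 * 10^(14.2 / 20)
      = 0.853 * 5.128614
      = 4.3747 V

4.3747 V


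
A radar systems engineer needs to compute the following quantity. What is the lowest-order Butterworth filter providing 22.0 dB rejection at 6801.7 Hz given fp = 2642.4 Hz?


Butterworth filter order formula:
n = log10(10^(A/10) - 1) / (2 * log10(f_stop/f_pass))
10^(22.0/10) - 1 = 157.4893
f_stop/f_pass = 6801.7 / 2642.4 = 2.5741
n = 2.6755 -> ceil = 3

3


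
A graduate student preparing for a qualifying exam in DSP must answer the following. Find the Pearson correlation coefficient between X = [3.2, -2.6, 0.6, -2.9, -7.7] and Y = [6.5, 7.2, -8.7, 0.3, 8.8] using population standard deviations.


Pearson correlation coefficient (population):
r = cov(X,Y) / (std(X) * std(Y))
Mean X = -1.88, Mean Y = 2.82
Cov(X,Y) = -9.0524
Std(X) = 3.671185, Std(Y) = 6.442794
r = -0.3827

-0.3827


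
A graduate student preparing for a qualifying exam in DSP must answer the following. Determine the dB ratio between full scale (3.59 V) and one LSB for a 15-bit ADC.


Dynamic range from full-scale to LSB:
V_min = V_max / 2^bits = 3.59 / 2^15
DR = 20 * log10(V_max / V_min)
   = 20 * log10(2^15)
   = 20 * 15 * log10(2)
   = 90.31 dB

90.31 dB


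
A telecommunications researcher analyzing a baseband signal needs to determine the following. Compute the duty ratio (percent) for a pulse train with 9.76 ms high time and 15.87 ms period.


Duty cycle as a percentage:
DC = (t_on / T) * 100
   = (9.76 / 15.87) * 100
   = 0.614997 * 100
   = 61.5 %

61.5 %


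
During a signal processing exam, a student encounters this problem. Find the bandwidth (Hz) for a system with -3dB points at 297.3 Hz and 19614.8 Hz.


Bandwidth is the difference of -3dB frequencies:
BW = f_high - f_low
   = 19614.8 - 297.3
   = 19317.5 Hz

19317.5 Hz


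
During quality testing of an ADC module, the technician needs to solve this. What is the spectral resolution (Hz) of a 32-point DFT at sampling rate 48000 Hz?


DFT frequency resolution:
df = fs / N
   = 48000 / 32
   = 1500.0 Hz

1500.0 Hz


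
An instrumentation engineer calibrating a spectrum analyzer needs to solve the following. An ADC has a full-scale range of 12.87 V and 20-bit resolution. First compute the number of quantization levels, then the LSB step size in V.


Step 1 — number of quantization levels:
L = 2^N = 2^20 = 1048576

Step 2 — LSB step size:
delta = Vfs / L
      = 12.87 / 1048576
      = 1.227e-05 V

Levels = 1048576; step size = 1.227e-05 V


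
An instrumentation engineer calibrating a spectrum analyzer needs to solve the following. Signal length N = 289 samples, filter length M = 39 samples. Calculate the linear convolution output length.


Linear convolution output length:
L = N + M - 1
  = 289 + 39 - 1
  = 327 samples

327


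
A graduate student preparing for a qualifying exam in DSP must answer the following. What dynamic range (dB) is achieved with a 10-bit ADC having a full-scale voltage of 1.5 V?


Dynamic range from full-scale to LSB:
V_min = V_max / 2^bits = 1.5 / 2^10
DR = 20 * log10(V_max / V_min)
   = 20 * log10(2^10)
   = 20 * 10 * log10(2)
   = 60.21 dB

60.21 dB


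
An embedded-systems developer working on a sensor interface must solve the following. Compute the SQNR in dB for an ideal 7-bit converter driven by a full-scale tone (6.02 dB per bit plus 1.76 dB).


Theoretical SNR for a full-scale sinusoid:
SNR = 6.02 * N + 1.76
    = 6.02 * 7 + 1.76
    = 42.14 + 1.76
    = 43.9 dB

43.9 dB


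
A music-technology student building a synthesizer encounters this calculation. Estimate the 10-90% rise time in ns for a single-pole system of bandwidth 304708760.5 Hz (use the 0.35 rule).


Rise time from bandwidth relationship:
tr = 0.35 / BW
   = 0.35 / 304708760.5
   = 1.148637799e-09 s
   = 1.1486 ns

1.1486 ns


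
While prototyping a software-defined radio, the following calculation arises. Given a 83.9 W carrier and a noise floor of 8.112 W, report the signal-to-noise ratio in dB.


SNR in decibels:
SNR = 10 * log10(Ps / Pn)
    = 10 * log10(83.9 / 8.112)
    = 10 * log10(10.3427)
    = 10 * 1.0146
    = 10.15 dB

10.15 dB


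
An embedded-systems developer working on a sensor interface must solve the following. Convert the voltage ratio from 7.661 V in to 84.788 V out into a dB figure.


Voltage gain in dB:
G = 20 * log10(Vout / Vin)
  = 20 * log10(84.788 / 7.661)
  = 20 * log10(11.067485)
  = 20 * 1.044049
  = 20.88 dB

20.88 dB


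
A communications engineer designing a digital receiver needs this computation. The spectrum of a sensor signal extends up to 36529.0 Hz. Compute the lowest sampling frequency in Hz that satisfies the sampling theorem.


The Nyquist rate is twice the maximum frequency component.
fs_min = 2 * fmax
      = 2 * 36529.0
      = 73058.0 Hz

73058.0


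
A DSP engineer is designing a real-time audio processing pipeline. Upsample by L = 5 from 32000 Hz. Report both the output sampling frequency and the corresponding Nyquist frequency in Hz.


Step 1 — output sample rate after interpolation by L:
fs_out = L * fs_in = 5 * 32000 = 160000 Hz

Step 2 — Nyquist frequency of the output stream:
f_Nyq = fs_out / 2 = 160000 / 2 = 80000.0 Hz

fs_out = 160000 Hz; f_Nyquist = 80000.0 Hz


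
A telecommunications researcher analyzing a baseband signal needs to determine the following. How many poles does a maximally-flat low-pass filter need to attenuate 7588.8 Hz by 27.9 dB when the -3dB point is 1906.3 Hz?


Butterworth filter order formula:
n = log10(10^(A/10) - 1) / (2 * log10(f_stop/f_pass))
10^(27.9/10) - 1 = 615.595
f_stop/f_pass = 7588.8 / 1906.3 = 3.9809
n = 2.3245 -> ceil = 3

3


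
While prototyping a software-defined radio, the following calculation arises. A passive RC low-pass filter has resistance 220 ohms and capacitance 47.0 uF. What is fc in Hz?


Cutoff frequency of a first-order RC filter:
fc = 1 / (2 * pi * R * C)
C = 47.0 uF = 4.7e-05 F
fc = 1 / (2 * pi * 220 * 4.7e-05)
   = 1 / 0.064968136076237
   = 15.392161 Hz

15.392161 Hz


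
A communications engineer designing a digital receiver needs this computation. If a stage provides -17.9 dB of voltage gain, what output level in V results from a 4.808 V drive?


Output voltage from dB gain:
V_out = V_in * 10^(gain_dB / 20)
      = 4.808 * 10^(-17.9 / 20)
      = 4.808 * 0.12735
      = 0.6123 V

0.6123 V


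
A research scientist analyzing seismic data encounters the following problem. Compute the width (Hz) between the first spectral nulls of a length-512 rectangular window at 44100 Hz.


Main lobe width for a rectangular window:
Width = 2 * fs / N
      = 2 * 44100 / 512
      = 88200 / 512
      = 172.266 Hz

172.266 Hz


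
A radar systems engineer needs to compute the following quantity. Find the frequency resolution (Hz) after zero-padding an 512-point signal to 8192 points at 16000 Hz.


Frequency resolution after zero-padding:
N_padded = 512 * 16 = 8192
df = fs / N_padded
   = 16000 / 8192
   = 1.9531 Hz

1.9531 Hz


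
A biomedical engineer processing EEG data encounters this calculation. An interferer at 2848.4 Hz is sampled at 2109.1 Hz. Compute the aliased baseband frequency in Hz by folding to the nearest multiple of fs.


Compute the nearest integer multiple of fs to the signal:
n = round(2848.4 / 2109.1) = 1
f_alias = |2848.4 - 1 * 2109.1|
        = |2848.4 - 2109.1|
        = 739.3 Hz

739.3


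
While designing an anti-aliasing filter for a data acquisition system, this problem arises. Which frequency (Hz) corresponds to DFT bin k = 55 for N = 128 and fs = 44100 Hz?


Frequency of DFT bin k:
f_k = k * fs / N
    = 55 * 44100 / 128
    = 2425500 / 128
    = 18949.219 Hz

18949.219 Hz


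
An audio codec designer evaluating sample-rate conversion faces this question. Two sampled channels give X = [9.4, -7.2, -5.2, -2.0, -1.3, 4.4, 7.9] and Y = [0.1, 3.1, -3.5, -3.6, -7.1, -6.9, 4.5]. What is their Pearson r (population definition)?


Pearson correlation coefficient (population):
r = cov(X,Y) / (std(X) * std(Y))
Mean X = 0.8571, Mean Y = -1.9143
Cov(X,Y) = 4.275102
Std(X) = 5.970848, Std(Y) = 4.266959
r = 0.1678

0.1678


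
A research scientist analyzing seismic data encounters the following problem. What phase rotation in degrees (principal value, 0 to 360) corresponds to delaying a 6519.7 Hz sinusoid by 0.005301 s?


Phase shift from frequency and time delay:
phi = 360 * f * t_delay
    = 360 * 6519.7 * 0.005301
    = 12441.93 degrees
    mod 360 = 201.93 degrees

201.93 degrees


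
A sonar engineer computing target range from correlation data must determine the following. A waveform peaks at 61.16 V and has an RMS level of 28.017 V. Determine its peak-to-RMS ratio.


Crest factor is the ratio of peak to RMS:
CF = V_peak / V_rms
   = 61.16 / 28.017
   = 2.183

2.183


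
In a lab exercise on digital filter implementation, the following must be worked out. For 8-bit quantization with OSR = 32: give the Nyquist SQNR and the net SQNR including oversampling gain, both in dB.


Step 1 — baseline SQNR at Nyquist:
SQNR_base = 6.02*N + 1.76
          = 6.02*8 + 1.76
          = 49.92 dB

Step 2 — oversampling processing gain:
G = 10*log10(OSR) = 10*log10(32) = 15.05 dB

Step 3 — total:
SQNR_total = 49.92 + 15.05 = 64.97 dB

Base SQNR = 49.92 dB; oversampled SQNR = 64.97 dB


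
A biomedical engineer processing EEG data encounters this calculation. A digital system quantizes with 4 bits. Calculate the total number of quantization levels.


Number of quantization levels = 2^N
= 2^4
= 16

16


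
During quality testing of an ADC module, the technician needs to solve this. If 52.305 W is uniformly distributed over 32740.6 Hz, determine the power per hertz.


Power spectral density:
PSD = P / BW
    = 52.305 / 32740.6
    = 0.00159756 W/Hz

0.00159756 W/Hz


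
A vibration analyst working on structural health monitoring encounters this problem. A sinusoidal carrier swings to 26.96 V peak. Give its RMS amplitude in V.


RMS voltage for a sinusoidal waveform:
V_rms = V_peak / sqrt(2)
      = 26.96 / 1.414214
      = 19.064 V

19.064 V


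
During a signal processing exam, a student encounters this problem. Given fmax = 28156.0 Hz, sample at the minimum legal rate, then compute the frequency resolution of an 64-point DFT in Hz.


Step 1 — Nyquist sampling rate:
fs = 2 * fmax = 2 * 28156.0 = 56312.0 Hz

Step 2 — DFT bin spacing:
df = fs / N = 56312.0 / 64 = 879.875 Hz

879.875 Hz


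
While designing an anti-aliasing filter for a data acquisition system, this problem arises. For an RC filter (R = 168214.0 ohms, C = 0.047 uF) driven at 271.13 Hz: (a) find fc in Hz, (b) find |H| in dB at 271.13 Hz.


Step 1 — cutoff frequency:
fc = 1 / (2*pi*R*C)
C = 0.047 uF = 4.7e-08 F
fc = 1 / (2*pi*168214.0*4.7e-08)
   = 20.1308 Hz

Step 2 — magnitude at f = 271.13 Hz:
|H(f)| = 1 / sqrt(1 + (f/fc)^2)
f/fc = 271.13 / 20.1308 = 13.468417
|H| = 1 / sqrt(1 + 181.398256) = 0.074044
|H|_dB = 20*log10(0.074044) = -22.61 dB

fc = 20.1308 Hz; |H(271.13 Hz)| = -22.61 dB


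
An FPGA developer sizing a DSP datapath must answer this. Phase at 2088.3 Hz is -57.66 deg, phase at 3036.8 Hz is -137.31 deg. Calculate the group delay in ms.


Group delay from phase difference:
tau = -d(phi)/d(omega)
d(phi) = -79.65 deg = -1.390155 rad
d(omega) = 2*pi*(3036.8 - 2088.3) = 5959.6013 rad/s
tau = -(-1.390155) / 5959.6013
    = 0.2333 ms

0.2333 ms


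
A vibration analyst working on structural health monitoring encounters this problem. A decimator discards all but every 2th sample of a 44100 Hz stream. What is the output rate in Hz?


Decimation reduces the sample rate:
fs_out = fs_in / M
       = 44100 / 2
       = 22050.0 Hz

22050.0 Hz


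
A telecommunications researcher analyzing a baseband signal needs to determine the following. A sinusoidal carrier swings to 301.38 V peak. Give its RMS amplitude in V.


RMS voltage for a sinusoidal waveform:
V_rms = V_peak / sqrt(2)
      = 301.38 / 1.414214
      = 213.108 V

213.108 V


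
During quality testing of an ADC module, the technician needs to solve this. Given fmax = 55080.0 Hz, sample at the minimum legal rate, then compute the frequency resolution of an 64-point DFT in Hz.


Step 1 — Nyquist sampling rate:
fs = 2 * fmax = 2 * 55080.0 = 110160.0 Hz

Step 2 — DFT bin spacing:
df = fs / N = 110160.0 / 64 = 1721.25 Hz

1721.25 Hz


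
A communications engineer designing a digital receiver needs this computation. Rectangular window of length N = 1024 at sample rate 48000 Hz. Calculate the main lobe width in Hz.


Main lobe width for a rectangular window:
Width = 2 * fs / N
      = 2 * 48000 / 1024
      = 96000 / 1024
      = 93.75 Hz

93.75 Hz


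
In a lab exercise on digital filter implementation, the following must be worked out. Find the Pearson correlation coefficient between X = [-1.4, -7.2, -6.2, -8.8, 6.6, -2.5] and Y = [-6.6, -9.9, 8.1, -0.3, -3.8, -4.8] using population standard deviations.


Pearson correlation coefficient (population):
r = cov(X,Y) / (std(X) * std(Y))
Mean X = -3.25, Mean Y = -2.8833
Cov(X,Y) = -6.060833
Std(X) = 5.100899, Std(Y) = 5.698952
r = -0.2085

-0.2085
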